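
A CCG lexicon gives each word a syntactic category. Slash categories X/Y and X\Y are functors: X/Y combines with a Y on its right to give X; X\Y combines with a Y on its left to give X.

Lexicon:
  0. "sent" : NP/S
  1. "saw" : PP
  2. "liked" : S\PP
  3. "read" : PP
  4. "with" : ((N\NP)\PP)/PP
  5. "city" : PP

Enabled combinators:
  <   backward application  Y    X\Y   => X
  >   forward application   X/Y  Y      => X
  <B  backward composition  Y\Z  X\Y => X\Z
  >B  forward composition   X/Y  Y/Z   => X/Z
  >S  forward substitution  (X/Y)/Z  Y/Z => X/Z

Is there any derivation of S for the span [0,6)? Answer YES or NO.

NO

NP/S PP S\PP PP ((N\NP)\PP)/PP PP
CKY chart[0,6] = {N}; S ∉ chart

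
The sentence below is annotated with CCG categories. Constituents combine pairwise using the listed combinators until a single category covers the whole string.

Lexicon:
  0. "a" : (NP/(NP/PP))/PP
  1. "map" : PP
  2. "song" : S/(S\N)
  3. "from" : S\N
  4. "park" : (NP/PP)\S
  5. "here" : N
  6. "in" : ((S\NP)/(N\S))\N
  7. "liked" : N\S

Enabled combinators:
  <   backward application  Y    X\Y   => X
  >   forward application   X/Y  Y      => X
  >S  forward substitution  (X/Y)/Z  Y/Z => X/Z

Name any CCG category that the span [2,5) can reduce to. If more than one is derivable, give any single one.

NP/PP

[0,8] S   <
  [0,5] NP   >
    [0,2] NP/(NP/PP)   >
      [0,1] "a" : (NP/(NP/PP))/PP
      [1,2] "map" : PP
    [2,5] NP/PP   <
      [2,4] S   >
        [2,3] "song" : S/(S\N)
        [3,4] "from" : S\N
      [4,5] "park" : (NP/PP)\S
  [5,8] S\NP   >
    [5,7] (S\NP)/(N\S)   <
      [5,6] "here" : N
      [6,7] "in" : ((S\NP)/(N\S))\N
    [7,8] "liked" : N\S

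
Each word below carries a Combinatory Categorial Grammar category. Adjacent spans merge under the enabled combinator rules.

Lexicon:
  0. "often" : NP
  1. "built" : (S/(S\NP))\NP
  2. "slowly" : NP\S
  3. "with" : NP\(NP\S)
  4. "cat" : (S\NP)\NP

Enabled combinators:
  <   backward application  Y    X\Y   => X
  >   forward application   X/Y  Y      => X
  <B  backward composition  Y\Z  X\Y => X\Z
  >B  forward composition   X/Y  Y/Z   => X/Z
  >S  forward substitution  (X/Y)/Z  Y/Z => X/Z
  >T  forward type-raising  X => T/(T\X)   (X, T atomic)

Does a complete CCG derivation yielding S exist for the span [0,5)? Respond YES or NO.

YES

[0,5] S   >
  [0,2] S/(S\NP)   <
    [0,1] "often" : NP
    [1,2] "built" : (S/(S\NP))\NP
  [2,5] S\NP   <
    [2,4] NP   <
      [2,3] "slowly" : NP\S
      [3,4] "with" : NP\(NP\S)
    [4,5] "cat" : (S\NP)\NP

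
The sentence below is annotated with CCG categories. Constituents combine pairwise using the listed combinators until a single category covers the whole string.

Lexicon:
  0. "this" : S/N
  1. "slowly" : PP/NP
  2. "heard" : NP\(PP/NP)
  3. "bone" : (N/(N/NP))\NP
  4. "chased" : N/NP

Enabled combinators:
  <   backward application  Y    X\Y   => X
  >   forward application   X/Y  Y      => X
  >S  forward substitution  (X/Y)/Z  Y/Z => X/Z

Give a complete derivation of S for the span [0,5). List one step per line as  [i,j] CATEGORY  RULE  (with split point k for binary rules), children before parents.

[0,1] S/N  lex  "this"
[1,2] PP/NP  lex  "slowly"
[2,3] NP\(PP/NP)  lex  "heard"
[1,3] NP  <  k=2
[3,4] (N/(N/NP))\NP  lex  "bone"
[1,4] N/(N/NP)  <  k=3
[4,5] N/NP  lex  "chased"
[1,5] N  >  k=4
[0,5] S  >  k=1

[0,5] S   >
  [0,1] "this" : S/N
  [1,5] N   >
    [1,4] N/(N/NP)   <
      [1,3] NP   <
        [1,2] "slowly" : PP/NP
        [2,3] "heard" : NP\(PP/NP)
      [3,4] "bone" : (N/(N/NP))\NP
    [4,5] "chased" : N/NP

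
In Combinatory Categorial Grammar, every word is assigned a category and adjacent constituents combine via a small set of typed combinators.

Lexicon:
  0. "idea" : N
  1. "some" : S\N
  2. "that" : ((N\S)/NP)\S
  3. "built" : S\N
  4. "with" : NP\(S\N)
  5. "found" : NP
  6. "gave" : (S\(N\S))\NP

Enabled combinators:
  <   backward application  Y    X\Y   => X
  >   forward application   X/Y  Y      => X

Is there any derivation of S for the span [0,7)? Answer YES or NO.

[0,7] S   <
  [0,5] N\S   >
    [0,3] (N\S)/NP   <
      [0,2] S   <
        [0,1] "idea" : N
        [1,2] "some" : S\N
      [2,3] "that" : ((N\S)/NP)\S
    [3,5] NP   <
      [3,4] "built" : S\N
      [4,5] "with" : NP\(S\N)
  [5,7] S\(N\S)   <
    [5,6] "found" : NP
    [6,7] "gave" : (S\(N\S))\NP

YES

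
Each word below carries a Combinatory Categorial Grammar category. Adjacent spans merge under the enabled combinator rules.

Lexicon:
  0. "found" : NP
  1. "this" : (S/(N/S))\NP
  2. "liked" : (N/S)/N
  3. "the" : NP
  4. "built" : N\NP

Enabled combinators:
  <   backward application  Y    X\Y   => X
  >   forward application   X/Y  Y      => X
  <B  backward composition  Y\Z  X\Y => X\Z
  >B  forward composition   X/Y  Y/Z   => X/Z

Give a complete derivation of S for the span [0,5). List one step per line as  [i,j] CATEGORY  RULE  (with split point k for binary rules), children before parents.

[0,5] S   >
  [0,2] S/(N/S)   <
    [0,1] "found" : NP
    [1,2] "this" : (S/(N/S))\NP
  [2,5] N/S   >
    [2,3] "liked" : (N/S)/N
    [3,5] N   <
      [3,4] "the" : NP
      [4,5] "built" : N\NP

[0,1] NP  lex  "found"
[1,2] (S/(N/S))\NP  lex  "this"
[0,2] S/(N/S)  <  k=1
[2,3] (N/S)/N  lex  "liked"
[3,4] NP  lex  "the"
[4,5] N\NP  lex  "built"
[3,5] N  <  k=4
[2,5] N/S  >  k=3
[0,5] S  >  k=2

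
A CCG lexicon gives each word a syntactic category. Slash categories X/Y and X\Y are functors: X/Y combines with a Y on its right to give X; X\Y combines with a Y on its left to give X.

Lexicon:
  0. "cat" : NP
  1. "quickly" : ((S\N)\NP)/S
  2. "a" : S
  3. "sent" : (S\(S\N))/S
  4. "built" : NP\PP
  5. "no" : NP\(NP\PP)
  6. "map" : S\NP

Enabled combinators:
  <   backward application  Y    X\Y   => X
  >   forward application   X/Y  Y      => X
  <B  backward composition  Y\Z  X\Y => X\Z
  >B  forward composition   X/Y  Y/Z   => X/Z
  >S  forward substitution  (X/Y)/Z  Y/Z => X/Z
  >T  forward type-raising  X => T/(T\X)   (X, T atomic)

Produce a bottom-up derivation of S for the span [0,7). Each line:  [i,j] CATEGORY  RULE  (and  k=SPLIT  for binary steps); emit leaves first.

[0,7] S   <
  [0,3] S\N   <
    [0,1] "cat" : NP
    [1,3] (S\N)\NP   >
      [1,2] "quickly" : ((S\N)\NP)/S
      [2,3] "a" : S
  [3,7] S\(S\N)   >
    [3,4] "sent" : (S\(S\N))/S
    [4,7] S   <
      [4,6] NP   <
        [4,5] "built" : NP\PP
        [5,6] "no" : NP\(NP\PP)
      [6,7] "map" : S\NP

[0,1] NP  lex  "cat"
[1,2] ((S\N)\NP)/S  lex  "quickly"
[2,3] S  lex  "a"
[1,3] (S\N)\NP  >  k=2
[0,3] S\N  <  k=1
[3,4] (S\(S\N))/S  lex  "sent"
[4,5] NP\PP  lex  "built"
[5,6] NP\(NP\PP)  lex  "no"
[4,6] NP  <  k=5
[6,7] S\NP  lex  "map"
[4,7] S  <  k=6
[3,7] S\(S\N)  >  k=4
[0,7] S  <  k=3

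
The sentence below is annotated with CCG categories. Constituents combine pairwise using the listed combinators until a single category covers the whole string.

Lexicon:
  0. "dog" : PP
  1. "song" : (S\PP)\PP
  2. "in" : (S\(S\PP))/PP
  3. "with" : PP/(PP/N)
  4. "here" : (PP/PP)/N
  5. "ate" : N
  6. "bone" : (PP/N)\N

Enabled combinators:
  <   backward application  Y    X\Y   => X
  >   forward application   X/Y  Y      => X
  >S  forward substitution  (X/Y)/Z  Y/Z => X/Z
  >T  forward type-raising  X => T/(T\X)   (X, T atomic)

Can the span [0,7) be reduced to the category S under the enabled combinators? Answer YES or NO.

YES

[0,7] S   <
  [0,2] S\PP   <
    [0,1] "dog" : PP
    [1,2] "song" : (S\PP)\PP
  [2,7] S\(S\PP)   >
    [2,3] "in" : (S\(S\PP))/PP
    [3,7] PP   >
      [3,4] "with" : PP/(PP/N)
      [4,7] PP/N   >S
        [4,5] "here" : (PP/PP)/N
        [5,7] PP/N   <
          [5,6] "ate" : N
          [6,7] "bone" : (PP/N)\N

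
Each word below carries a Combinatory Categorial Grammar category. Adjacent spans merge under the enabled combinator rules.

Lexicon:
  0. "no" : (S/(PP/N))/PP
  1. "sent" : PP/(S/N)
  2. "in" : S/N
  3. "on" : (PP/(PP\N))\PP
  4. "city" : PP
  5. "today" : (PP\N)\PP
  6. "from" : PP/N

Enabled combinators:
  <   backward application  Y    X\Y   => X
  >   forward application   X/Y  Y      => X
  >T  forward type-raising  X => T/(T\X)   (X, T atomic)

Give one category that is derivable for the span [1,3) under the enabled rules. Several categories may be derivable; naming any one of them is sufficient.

PP

[0,7] S   >
  [0,6] S/(PP/N)   >
    [0,1] "no" : (S/(PP/N))/PP
    [1,6] PP   >
      [1,4] PP/(PP\N)   <
        [1,3] PP   >
          [1,2] "sent" : PP/(S/N)
          [2,3] "in" : S/N
        [3,4] "on" : (PP/(PP\N))\PP
      [4,6] PP\N   <
        [4,5] "city" : PP
        [5,6] "today" : (PP\N)\PP
  [6,7] "from" : PP/N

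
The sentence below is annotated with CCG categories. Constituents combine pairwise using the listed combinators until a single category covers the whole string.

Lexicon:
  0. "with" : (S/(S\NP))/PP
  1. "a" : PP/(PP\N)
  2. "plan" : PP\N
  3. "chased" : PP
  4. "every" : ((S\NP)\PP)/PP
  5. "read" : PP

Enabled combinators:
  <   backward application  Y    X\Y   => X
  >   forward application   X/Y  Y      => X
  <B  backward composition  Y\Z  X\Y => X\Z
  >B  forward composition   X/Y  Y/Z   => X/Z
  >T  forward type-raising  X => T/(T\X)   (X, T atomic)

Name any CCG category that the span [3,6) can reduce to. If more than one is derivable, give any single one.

S\NP

[0,6] S   >
  [0,3] S/(S\NP)   >
    [0,1] "with" : (S/(S\NP))/PP
    [1,3] PP   >
      [1,2] "a" : PP/(PP\N)
      [2,3] "plan" : PP\N
  [3,6] S\NP   <
    [3,4] "chased" : PP
    [4,6] (S\NP)\PP   >
      [4,5] "every" : ((S\NP)\PP)/PP
      [5,6] "read" : PP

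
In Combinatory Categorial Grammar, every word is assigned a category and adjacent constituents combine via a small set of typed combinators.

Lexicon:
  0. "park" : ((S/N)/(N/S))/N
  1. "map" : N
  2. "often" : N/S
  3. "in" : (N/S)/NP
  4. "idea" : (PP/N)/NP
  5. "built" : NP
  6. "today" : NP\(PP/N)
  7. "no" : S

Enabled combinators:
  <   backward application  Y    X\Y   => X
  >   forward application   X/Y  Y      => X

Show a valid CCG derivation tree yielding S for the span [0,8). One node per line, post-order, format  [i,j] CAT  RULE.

[0,8] S   >
  [0,3] S/N   >
    [0,2] (S/N)/(N/S)   >
      [0,1] "park" : ((S/N)/(N/S))/N
      [1,2] "map" : N
    [2,3] "often" : N/S
  [3,8] N   >
    [3,7] N/S   >
      [3,4] "in" : (N/S)/NP
      [4,7] NP   <
        [4,6] PP/N   >
          [4,5] "idea" : (PP/N)/NP
          [5,6] "built" : NP
        [6,7] "today" : NP\(PP/N)
    [7,8] "no" : S

[0,1] ((S/N)/(N/S))/N  lex  "park"
[1,2] N  lex  "map"
[0,2] (S/N)/(N/S)  >  k=1
[2,3] N/S  lex  "often"
[0,3] S/N  >  k=2
[3,4] (N/S)/NP  lex  "in"
[4,5] (PP/N)/NP  lex  "idea"
[5,6] NP  lex  "built"
[4,6] PP/N  >  k=5
[6,7] NP\(PP/N)  lex  "today"
[4,7] NP  <  k=6
[3,7] N/S  >  k=4
[7,8] S  lex  "no"
[3,8] N  >  k=7
[0,8] S  >  k=3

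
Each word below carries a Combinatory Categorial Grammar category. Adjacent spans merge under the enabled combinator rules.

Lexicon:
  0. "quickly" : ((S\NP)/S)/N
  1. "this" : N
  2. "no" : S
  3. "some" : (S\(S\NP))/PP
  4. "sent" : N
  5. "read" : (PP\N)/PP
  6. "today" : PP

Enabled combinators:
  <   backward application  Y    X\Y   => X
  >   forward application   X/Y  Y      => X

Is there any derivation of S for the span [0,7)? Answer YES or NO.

[0,7] S   <
  [0,3] S\NP   >
    [0,2] (S\NP)/S   >
      [0,1] "quickly" : ((S\NP)/S)/N
      [1,2] "this" : N
    [2,3] "no" : S
  [3,7] S\(S\NP)   >
    [3,4] "some" : (S\(S\NP))/PP
    [4,7] PP   <
      [4,5] "sent" : N
      [5,7] PP\N   >
        [5,6] "read" : (PP\N)/PP
        [6,7] "today" : PP

YES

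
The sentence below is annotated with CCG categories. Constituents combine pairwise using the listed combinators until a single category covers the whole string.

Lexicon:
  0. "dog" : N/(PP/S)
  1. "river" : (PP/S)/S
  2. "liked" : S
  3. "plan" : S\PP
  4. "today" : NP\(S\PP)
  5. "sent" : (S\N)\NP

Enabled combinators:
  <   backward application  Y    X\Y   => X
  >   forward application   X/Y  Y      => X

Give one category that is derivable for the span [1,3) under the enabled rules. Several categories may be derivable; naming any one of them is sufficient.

PP/S

[0,6] S   <
  [0,3] N   >
    [0,1] "dog" : N/(PP/S)
    [1,3] PP/S   >
      [1,2] "river" : (PP/S)/S
      [2,3] "liked" : S
  [3,6] S\N   <
    [3,5] NP   <
      [3,4] "plan" : S\PP
      [4,5] "today" : NP\(S\PP)
    [5,6] "sent" : (S\N)\NP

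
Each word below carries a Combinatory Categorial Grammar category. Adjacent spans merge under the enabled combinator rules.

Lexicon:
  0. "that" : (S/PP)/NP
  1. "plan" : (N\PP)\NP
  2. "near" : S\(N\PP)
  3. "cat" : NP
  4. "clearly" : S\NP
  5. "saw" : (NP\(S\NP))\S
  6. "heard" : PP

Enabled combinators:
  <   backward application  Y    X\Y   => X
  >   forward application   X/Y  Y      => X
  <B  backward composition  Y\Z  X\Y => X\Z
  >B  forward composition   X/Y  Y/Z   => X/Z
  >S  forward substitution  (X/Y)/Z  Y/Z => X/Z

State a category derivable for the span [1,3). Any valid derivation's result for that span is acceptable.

S\NP

[0,7] S   >
  [0,6] S/PP   >
    [0,1] "that" : (S/PP)/NP
    [1,6] NP   <
      [1,3] S\NP   <B
        [1,2] "plan" : (N\PP)\NP
        [2,3] "near" : S\(N\PP)
      [3,6] NP\(S\NP)   <
        [3,5] S   <
          [3,4] "cat" : NP
          [4,5] "clearly" : S\NP
        [5,6] "saw" : (NP\(S\NP))\S
  [6,7] "heard" : PP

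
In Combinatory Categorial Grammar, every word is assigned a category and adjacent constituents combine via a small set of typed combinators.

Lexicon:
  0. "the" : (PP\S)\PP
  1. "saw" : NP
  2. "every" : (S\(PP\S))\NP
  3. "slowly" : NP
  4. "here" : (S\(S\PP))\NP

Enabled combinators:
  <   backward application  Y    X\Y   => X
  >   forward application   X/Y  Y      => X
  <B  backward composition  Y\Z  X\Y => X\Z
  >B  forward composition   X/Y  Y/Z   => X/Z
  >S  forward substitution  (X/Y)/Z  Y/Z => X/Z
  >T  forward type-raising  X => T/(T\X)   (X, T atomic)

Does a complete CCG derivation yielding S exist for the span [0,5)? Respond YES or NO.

[0,5] S   <
  [0,3] S\PP   <B
    [0,1] "the" : (PP\S)\PP
    [1,3] S\(PP\S)   <
      [1,2] "saw" : NP
      [2,3] "every" : (S\(PP\S))\NP
  [3,5] S\(S\PP)   <
    [3,4] "slowly" : NP
    [4,5] "here" : (S\(S\PP))\NP

YES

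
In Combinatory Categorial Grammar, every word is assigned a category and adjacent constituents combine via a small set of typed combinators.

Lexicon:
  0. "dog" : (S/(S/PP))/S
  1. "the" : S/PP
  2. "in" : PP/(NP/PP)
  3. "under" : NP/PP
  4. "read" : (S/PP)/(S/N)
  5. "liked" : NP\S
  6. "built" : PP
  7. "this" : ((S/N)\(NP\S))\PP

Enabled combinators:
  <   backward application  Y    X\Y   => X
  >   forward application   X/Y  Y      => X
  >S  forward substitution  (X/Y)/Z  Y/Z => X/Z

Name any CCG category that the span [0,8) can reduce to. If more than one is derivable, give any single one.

[0,8] S   >
  [0,4] S/(S/PP)   >
    [0,1] "dog" : (S/(S/PP))/S
    [1,4] S   >
      [1,2] "the" : S/PP
      [2,4] PP   >
        [2,3] "in" : PP/(NP/PP)
        [3,4] "under" : NP/PP
  [4,8] S/PP   >
    [4,5] "read" : (S/PP)/(S/N)
    [5,8] S/N   <
      [5,6] "liked" : NP\S
      [6,8] (S/N)\(NP\S)   <
        [6,7] "built" : PP
        [7,8] "this" : ((S/N)\(NP\S))\PP

S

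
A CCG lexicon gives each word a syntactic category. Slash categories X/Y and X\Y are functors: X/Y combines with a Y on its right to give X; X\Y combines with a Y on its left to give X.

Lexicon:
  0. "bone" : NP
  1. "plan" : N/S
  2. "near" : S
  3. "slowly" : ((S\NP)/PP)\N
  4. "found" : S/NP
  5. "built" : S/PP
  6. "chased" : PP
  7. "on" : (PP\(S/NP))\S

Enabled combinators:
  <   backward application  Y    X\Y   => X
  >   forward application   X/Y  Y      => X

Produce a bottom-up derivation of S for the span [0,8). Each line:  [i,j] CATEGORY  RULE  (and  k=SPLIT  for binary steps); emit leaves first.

[0,8] S   <
  [0,1] "bone" : NP
  [1,8] S\NP   >
    [1,4] (S\NP)/PP   <
      [1,3] N   >
        [1,2] "plan" : N/S
        [2,3] "near" : S
      [3,4] "slowly" : ((S\NP)/PP)\N
    [4,8] PP   <
      [4,5] "found" : S/NP
      [5,8] PP\(S/NP)   <
        [5,7] S   >
          [5,6] "built" : S/PP
          [6,7] "chased" : PP
        [7,8] "on" : (PP\(S/NP))\S

[0,1] NP  lex  "bone"
[1,2] N/S  lex  "plan"
[2,3] S  lex  "near"
[1,3] N  >  k=2
[3,4] ((S\NP)/PP)\N  lex  "slowly"
[1,4] (S\NP)/PP  <  k=3
[4,5] S/NP  lex  "found"
[5,6] S/PP  lex  "built"
[6,7] PP  lex  "chased"
[5,7] S  >  k=6
[7,8] (PP\(S/NP))\S  lex  "on"
[5,8] PP\(S/NP)  <  k=7
[4,8] PP  <  k=5
[1,8] S\NP  >  k=4
[0,8] S  <  k=1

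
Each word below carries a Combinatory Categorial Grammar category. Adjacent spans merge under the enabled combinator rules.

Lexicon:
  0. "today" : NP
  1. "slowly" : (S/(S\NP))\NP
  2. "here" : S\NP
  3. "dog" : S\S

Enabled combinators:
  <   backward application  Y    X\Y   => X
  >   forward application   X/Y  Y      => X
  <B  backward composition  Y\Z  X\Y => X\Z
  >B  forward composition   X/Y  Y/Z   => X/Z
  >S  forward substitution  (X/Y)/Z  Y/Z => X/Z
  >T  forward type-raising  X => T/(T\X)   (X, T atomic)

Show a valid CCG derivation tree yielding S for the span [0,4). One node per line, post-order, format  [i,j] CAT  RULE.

[0,1] NP  lex  "today"
[1,2] (S/(S\NP))\NP  lex  "slowly"
[0,2] S/(S\NP)  <  k=1
[2,3] S\NP  lex  "here"
[3,4] S\S  lex  "dog"
[2,4] S\NP  <B  k=3
[0,4] S  >  k=2

[0,4] S   >
  [0,2] S/(S\NP)   <
    [0,1] "today" : NP
    [1,2] "slowly" : (S/(S\NP))\NP
  [2,4] S\NP   <B
    [2,3] "here" : S\NP
    [3,4] "dog" : S\S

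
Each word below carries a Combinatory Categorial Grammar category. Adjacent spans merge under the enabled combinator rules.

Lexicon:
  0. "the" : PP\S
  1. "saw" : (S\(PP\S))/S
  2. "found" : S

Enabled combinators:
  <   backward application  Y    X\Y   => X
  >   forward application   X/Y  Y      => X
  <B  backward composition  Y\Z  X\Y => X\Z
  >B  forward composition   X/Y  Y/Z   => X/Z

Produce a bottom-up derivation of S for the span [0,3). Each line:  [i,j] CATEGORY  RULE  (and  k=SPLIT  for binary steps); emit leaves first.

[0,3] S   <
  [0,1] "the" : PP\S
  [1,3] S\(PP\S)   >
    [1,2] "saw" : (S\(PP\S))/S
    [2,3] "found" : S

[0,1] PP\S  lex  "the"
[1,2] (S\(PP\S))/S  lex  "saw"
[2,3] S  lex  "found"
[1,3] S\(PP\S)  >  k=2
[0,3] S  <  k=1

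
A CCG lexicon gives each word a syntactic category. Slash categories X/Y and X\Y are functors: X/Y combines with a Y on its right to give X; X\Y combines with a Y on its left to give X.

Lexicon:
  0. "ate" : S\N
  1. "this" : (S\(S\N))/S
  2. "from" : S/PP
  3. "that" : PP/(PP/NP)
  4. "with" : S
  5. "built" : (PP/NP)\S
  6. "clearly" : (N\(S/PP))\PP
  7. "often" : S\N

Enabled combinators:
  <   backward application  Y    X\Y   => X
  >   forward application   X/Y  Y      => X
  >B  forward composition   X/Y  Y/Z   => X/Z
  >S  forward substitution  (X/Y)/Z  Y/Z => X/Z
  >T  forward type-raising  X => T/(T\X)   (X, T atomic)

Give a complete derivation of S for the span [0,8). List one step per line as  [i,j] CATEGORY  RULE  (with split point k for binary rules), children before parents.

[0,8] S   <
  [0,1] "ate" : S\N
  [1,8] S\(S\N)   >
    [1,2] "this" : (S\(S\N))/S
    [2,8] S   <
      [2,7] N   <
        [2,3] "from" : S/PP
        [3,7] N\(S/PP)   <
          [3,6] PP   >
            [3,4] "that" : PP/(PP/NP)
            [4,6] PP/NP   <
              [4,5] "with" : S
              [5,6] "built" : (PP/NP)\S
          [6,7] "clearly" : (N\(S/PP))\PP
      [7,8] "often" : S\N

[0,1] S\N  lex  "ate"
[1,2] (S\(S\N))/S  lex  "this"
[2,3] S/PP  lex  "from"
[3,4] PP/(PP/NP)  lex  "that"
[4,5] S  lex  "with"
[5,6] (PP/NP)\S  lex  "built"
[4,6] PP/NP  <  k=5
[3,6] PP  >  k=4
[6,7] (N\(S/PP))\PP  lex  "clearly"
[3,7] N\(S/PP)  <  k=6
[2,7] N  <  k=3
[7,8] S\N  lex  "often"
[2,8] S  <  k=7
[1,8] S\(S\N)  >  k=2
[0,8] S  <  k=1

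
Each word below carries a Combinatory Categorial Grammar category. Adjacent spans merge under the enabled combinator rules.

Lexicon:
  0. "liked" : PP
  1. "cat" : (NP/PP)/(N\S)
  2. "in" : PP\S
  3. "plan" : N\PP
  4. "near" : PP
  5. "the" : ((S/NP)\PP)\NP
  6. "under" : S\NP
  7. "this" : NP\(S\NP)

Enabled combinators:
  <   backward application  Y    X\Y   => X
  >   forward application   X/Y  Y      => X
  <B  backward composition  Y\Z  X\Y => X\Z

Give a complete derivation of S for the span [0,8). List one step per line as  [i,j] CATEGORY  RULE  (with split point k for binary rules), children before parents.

[0,1] PP  lex  "liked"
[1,2] (NP/PP)/(N\S)  lex  "cat"
[2,3] PP\S  lex  "in"
[3,4] N\PP  lex  "plan"
[2,4] N\S  <B  k=3
[1,4] NP/PP  >  k=2
[4,5] PP  lex  "near"
[1,5] NP  >  k=4
[5,6] ((S/NP)\PP)\NP  lex  "the"
[1,6] (S/NP)\PP  <  k=5
[0,6] S/NP  <  k=1
[6,7] S\NP  lex  "under"
[7,8] NP\(S\NP)  lex  "this"
[6,8] NP  <  k=7
[0,8] S  >  k=6

[0,8] S   >
  [0,6] S/NP   <
    [0,1] "liked" : PP
    [1,6] (S/NP)\PP   <
      [1,5] NP   >
        [1,4] NP/PP   >
          [1,2] "cat" : (NP/PP)/(N\S)
          [2,4] N\S   <B
            [2,3] "in" : PP\S
            [3,4] "plan" : N\PP
        [4,5] "near" : PP
      [5,6] "the" : ((S/NP)\PP)\NP
  [6,8] NP   <
    [6,7] "under" : S\NP
    [7,8] "this" : NP\(S\NP)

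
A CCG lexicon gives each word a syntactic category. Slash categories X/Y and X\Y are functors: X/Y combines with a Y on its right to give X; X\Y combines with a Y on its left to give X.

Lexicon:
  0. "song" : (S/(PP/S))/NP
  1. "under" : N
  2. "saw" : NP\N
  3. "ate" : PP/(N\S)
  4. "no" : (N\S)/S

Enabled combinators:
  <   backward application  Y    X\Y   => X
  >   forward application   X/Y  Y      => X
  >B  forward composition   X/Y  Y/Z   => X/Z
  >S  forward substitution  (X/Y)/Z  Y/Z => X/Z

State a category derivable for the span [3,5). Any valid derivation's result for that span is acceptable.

PP/S

[0,5] S   >
  [0,3] S/(PP/S)   >
    [0,1] "song" : (S/(PP/S))/NP
    [1,3] NP   <
      [1,2] "under" : N
      [2,3] "saw" : NP\N
  [3,5] PP/S   >B
    [3,4] "ate" : PP/(N\S)
    [4,5] "no" : (N\S)/S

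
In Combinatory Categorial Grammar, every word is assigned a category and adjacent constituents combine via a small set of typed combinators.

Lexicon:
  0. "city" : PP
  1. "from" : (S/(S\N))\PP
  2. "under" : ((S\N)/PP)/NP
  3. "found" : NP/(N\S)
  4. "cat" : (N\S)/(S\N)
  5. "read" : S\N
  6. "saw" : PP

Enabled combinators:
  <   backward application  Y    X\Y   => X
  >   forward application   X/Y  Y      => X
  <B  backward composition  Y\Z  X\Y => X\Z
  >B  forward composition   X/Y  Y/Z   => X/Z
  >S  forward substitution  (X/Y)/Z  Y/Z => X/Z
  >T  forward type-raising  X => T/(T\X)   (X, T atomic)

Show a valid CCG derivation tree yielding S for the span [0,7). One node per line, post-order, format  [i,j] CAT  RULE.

[0,1] PP  lex  "city"
[1,2] (S/(S\N))\PP  lex  "from"
[0,2] S/(S\N)  <  k=1
[2,3] ((S\N)/PP)/NP  lex  "under"
[3,4] NP/(N\S)  lex  "found"
[4,5] (N\S)/(S\N)  lex  "cat"
[5,6] S\N  lex  "read"
[4,6] N\S  >  k=5
[3,6] NP  >  k=4
[2,6] (S\N)/PP  >  k=3
[6,7] PP  lex  "saw"
[2,7] S\N  >  k=6
[0,7] S  >  k=2

[0,7] S   >
  [0,2] S/(S\N)   <
    [0,1] "city" : PP
    [1,2] "from" : (S/(S\N))\PP
  [2,7] S\N   >
    [2,6] (S\N)/PP   >
      [2,3] "under" : ((S\N)/PP)/NP
      [3,6] NP   >
        [3,4] "found" : NP/(N\S)
        [4,6] N\S   >
          [4,5] "cat" : (N\S)/(S\N)
          [5,6] "read" : S\N
    [6,7] "saw" : PP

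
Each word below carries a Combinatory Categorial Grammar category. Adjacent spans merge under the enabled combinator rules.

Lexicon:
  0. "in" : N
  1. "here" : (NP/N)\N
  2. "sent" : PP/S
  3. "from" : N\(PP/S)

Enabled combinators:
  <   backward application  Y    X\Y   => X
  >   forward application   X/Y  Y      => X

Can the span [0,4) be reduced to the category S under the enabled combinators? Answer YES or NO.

NO

N (NP/N)\N PP/S N\(PP/S)
CKY chart[0,4] = {NP}; S ∉ chart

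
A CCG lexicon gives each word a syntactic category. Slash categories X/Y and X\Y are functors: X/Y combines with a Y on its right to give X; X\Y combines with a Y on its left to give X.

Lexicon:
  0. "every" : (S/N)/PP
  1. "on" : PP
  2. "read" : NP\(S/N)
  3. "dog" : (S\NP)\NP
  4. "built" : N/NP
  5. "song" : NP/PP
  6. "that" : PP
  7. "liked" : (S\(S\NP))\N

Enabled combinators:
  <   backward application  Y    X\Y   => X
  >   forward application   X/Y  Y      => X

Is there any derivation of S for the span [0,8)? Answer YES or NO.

[0,8] S   <
  [0,4] S\NP   <
    [0,3] NP   <
      [0,2] S/N   >
        [0,1] "every" : (S/N)/PP
        [1,2] "on" : PP
      [2,3] "read" : NP\(S/N)
    [3,4] "dog" : (S\NP)\NP
  [4,8] S\(S\NP)   <
    [4,7] N   >
      [4,5] "built" : N/NP
      [5,7] NP   >
        [5,6] "song" : NP/PP
        [6,7] "that" : PP
    [7,8] "liked" : (S\(S\NP))\N

YES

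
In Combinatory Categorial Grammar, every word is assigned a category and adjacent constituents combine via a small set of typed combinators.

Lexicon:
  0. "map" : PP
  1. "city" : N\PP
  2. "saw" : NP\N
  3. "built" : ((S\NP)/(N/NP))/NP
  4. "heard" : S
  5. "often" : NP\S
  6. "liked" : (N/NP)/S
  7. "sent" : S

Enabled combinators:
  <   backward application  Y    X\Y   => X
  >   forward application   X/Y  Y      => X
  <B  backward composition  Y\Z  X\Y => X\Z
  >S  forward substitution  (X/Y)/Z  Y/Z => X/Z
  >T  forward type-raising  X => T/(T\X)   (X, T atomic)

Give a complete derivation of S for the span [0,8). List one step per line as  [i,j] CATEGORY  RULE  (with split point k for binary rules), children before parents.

[0,1] PP  lex  "map"
[1,2] N\PP  lex  "city"
[2,3] NP\N  lex  "saw"
[1,3] NP\PP  <B  k=2
[0,3] NP  <  k=1
[3,4] ((S\NP)/(N/NP))/NP  lex  "built"
[4,5] S  lex  "heard"
[5,6] NP\S  lex  "often"
[4,6] NP  <  k=5
[3,6] (S\NP)/(N/NP)  >  k=4
[6,7] (N/NP)/S  lex  "liked"
[7,8] S  lex  "sent"
[6,8] N/NP  >  k=7
[3,8] S\NP  >  k=6
[0,8] S  <  k=3

[0,8] S   <
  [0,3] NP   <
    [0,1] "map" : PP
    [1,3] NP\PP   <B
      [1,2] "city" : N\PP
      [2,3] "saw" : NP\N
  [3,8] S\NP   >
    [3,6] (S\NP)/(N/NP)   >
      [3,4] "built" : ((S\NP)/(N/NP))/NP
      [4,6] NP   <
        [4,5] "heard" : S
        [5,6] "often" : NP\S
    [6,8] N/NP   >
      [6,7] "liked" : (N/NP)/S
      [7,8] "sent" : S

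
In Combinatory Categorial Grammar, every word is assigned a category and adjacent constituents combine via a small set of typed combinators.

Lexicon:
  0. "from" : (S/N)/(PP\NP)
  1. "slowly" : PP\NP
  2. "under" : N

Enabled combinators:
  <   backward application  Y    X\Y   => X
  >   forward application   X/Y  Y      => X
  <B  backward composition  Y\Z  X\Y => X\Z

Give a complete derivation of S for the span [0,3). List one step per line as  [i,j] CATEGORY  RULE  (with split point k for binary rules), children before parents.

[0,1] (S/N)/(PP\NP)  lex  "from"
[1,2] PP\NP  lex  "slowly"
[0,2] S/N  >  k=1
[2,3] N  lex  "under"
[0,3] S  >  k=2

[0,3] S   >
  [0,2] S/N   >
    [0,1] "from" : (S/N)/(PP\NP)
    [1,2] "slowly" : PP\NP
  [2,3] "under" : N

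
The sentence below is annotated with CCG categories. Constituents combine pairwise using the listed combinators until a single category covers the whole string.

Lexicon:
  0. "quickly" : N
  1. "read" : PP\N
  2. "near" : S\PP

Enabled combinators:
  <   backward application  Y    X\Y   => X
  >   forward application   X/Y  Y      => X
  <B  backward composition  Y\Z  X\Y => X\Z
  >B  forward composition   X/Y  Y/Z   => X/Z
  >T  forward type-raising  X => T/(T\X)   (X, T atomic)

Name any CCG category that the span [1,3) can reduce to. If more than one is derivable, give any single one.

S\N

[0,3] S   <
  [0,1] "quickly" : N
  [1,3] S\N   <B
    [1,2] "read" : PP\N
    [2,3] "near" : S\PP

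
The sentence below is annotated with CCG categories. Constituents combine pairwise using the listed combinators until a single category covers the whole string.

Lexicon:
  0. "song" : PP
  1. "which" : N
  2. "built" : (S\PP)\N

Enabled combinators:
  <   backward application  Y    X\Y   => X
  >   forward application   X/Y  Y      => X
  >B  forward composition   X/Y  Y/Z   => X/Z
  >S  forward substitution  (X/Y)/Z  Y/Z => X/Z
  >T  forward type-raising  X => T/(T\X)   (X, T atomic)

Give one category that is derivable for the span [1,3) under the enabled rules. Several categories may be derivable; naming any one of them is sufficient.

S\PP

[0,3] S   <
  [0,1] "song" : PP
  [1,3] S\PP   <
    [1,2] "which" : N
    [2,3] "built" : (S\PP)\N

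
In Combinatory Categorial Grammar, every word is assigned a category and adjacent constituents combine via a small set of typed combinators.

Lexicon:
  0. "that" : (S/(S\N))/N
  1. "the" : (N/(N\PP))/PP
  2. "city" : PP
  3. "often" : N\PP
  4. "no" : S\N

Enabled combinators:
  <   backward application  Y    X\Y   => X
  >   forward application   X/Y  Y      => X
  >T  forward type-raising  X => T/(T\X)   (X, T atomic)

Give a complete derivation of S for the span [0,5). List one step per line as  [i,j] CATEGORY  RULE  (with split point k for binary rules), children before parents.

[0,1] (S/(S\N))/N  lex  "that"
[1,2] (N/(N\PP))/PP  lex  "the"
[2,3] PP  lex  "city"
[1,3] N/(N\PP)  >  k=2
[3,4] N\PP  lex  "often"
[1,4] N  >  k=3
[0,4] S/(S\N)  >  k=1
[4,5] S\N  lex  "no"
[0,5] S  >  k=4

[0,5] S   >
  [0,4] S/(S\N)   >
    [0,1] "that" : (S/(S\N))/N
    [1,4] N   >
      [1,3] N/(N\PP)   >
        [1,2] "the" : (N/(N\PP))/PP
        [2,3] "city" : PP
      [3,4] "often" : N\PP
  [4,5] "no" : S\N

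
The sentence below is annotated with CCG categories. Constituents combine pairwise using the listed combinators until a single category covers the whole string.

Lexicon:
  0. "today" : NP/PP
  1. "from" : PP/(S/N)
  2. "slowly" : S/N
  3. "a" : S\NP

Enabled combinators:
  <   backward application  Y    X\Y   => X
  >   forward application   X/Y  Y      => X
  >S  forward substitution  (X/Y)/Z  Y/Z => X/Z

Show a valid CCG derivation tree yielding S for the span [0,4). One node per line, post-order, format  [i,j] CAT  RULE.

[0,1] NP/PP  lex  "today"
[1,2] PP/(S/N)  lex  "from"
[2,3] S/N  lex  "slowly"
[1,3] PP  >  k=2
[0,3] NP  >  k=1
[3,4] S\NP  lex  "a"
[0,4] S  <  k=3

[0,4] S   <
  [0,3] NP   >
    [0,1] "today" : NP/PP
    [1,3] PP   >
      [1,2] "from" : PP/(S/N)
      [2,3] "slowly" : S/N
  [3,4] "a" : S\NP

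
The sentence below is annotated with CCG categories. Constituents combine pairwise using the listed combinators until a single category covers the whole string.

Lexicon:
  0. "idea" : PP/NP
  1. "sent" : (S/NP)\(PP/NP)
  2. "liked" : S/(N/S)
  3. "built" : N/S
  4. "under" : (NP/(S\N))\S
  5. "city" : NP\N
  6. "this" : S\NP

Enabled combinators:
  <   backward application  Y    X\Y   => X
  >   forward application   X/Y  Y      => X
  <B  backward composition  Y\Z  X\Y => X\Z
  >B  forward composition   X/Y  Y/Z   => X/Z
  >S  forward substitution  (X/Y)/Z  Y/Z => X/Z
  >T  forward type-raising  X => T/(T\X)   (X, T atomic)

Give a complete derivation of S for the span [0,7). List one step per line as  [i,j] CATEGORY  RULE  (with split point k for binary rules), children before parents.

[0,7] S   >
  [0,2] S/NP   <
    [0,1] "idea" : PP/NP
    [1,2] "sent" : (S/NP)\(PP/NP)
  [2,7] NP   >
    [2,5] NP/(S\N)   <
      [2,4] S   >
        [2,3] "liked" : S/(N/S)
        [3,4] "built" : N/S
      [4,5] "under" : (NP/(S\N))\S
    [5,7] S\N   <B
      [5,6] "city" : NP\N
      [6,7] "this" : S\NP

[0,1] PP/NP  lex  "idea"
[1,2] (S/NP)\(PP/NP)  lex  "sent"
[0,2] S/NP  <  k=1
[2,3] S/(N/S)  lex  "liked"
[3,4] N/S  lex  "built"
[2,4] S  >  k=3
[4,5] (NP/(S\N))\S  lex  "under"
[2,5] NP/(S\N)  <  k=4
[5,6] NP\N  lex  "city"
[6,7] S\NP  lex  "this"
[5,7] S\N  <B  k=6
[2,7] NP  >  k=5
[0,7] S  >  k=2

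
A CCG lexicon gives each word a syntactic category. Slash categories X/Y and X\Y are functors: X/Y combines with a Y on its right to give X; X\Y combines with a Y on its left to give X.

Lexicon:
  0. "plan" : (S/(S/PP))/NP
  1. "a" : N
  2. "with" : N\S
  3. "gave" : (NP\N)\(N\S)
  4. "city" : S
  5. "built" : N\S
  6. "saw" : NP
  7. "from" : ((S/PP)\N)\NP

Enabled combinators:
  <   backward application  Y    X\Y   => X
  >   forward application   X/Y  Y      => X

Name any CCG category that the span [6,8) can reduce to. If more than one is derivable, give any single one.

[0,8] S   >
  [0,4] S/(S/PP)   >
    [0,1] "plan" : (S/(S/PP))/NP
    [1,4] NP   <
      [1,2] "a" : N
      [2,4] NP\N   <
        [2,3] "with" : N\S
        [3,4] "gave" : (NP\N)\(N\S)
  [4,8] S/PP   <
    [4,6] N   <
      [4,5] "city" : S
      [5,6] "built" : N\S
    [6,8] (S/PP)\N   <
      [6,7] "saw" : NP
      [7,8] "from" : ((S/PP)\N)\NP

(S/PP)\N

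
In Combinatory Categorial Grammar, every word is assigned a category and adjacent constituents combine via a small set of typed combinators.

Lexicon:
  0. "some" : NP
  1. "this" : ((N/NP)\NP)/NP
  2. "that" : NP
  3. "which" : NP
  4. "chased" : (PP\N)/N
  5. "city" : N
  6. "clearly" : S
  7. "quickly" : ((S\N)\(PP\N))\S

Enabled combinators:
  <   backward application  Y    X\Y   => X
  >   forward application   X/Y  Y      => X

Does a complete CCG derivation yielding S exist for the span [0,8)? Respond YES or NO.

[0,8] S   <
  [0,4] N   >
    [0,3] N/NP   <
      [0,1] "some" : NP
      [1,3] (N/NP)\NP   >
        [1,2] "this" : ((N/NP)\NP)/NP
        [2,3] "that" : NP
    [3,4] "which" : NP
  [4,8] S\N   <
    [4,6] PP\N   >
      [4,5] "chased" : (PP\N)/N
      [5,6] "city" : N
    [6,8] (S\N)\(PP\N)   <
      [6,7] "clearly" : S
      [7,8] "quickly" : ((S\N)\(PP\N))\S

YES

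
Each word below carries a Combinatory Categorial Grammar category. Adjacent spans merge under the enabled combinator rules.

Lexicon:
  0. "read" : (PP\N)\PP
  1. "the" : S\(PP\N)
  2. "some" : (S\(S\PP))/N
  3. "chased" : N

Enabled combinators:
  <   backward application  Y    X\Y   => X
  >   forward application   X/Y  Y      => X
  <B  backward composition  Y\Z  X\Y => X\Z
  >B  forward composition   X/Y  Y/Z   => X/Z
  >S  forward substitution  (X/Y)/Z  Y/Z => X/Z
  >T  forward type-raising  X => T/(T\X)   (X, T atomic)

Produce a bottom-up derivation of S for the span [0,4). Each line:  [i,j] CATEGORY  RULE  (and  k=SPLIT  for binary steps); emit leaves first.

[0,4] S   <
  [0,2] S\PP   <B
    [0,1] "read" : (PP\N)\PP
    [1,2] "the" : S\(PP\N)
  [2,4] S\(S\PP)   >
    [2,3] "some" : (S\(S\PP))/N
    [3,4] "chased" : N

[0,1] (PP\N)\PP  lex  "read"
[1,2] S\(PP\N)  lex  "the"
[0,2] S\PP  <B  k=1
[2,3] (S\(S\PP))/N  lex  "some"
[3,4] N  lex  "chased"
[2,4] S\(S\PP)  >  k=3
[0,4] S  <  k=2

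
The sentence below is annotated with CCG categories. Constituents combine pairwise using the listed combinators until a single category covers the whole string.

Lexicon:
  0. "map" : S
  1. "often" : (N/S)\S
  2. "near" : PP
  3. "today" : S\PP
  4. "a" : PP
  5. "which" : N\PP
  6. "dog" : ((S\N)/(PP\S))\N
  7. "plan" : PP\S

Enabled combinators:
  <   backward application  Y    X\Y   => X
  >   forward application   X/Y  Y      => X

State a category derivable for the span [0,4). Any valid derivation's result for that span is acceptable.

N

[0,8] S   <
  [0,4] N   >
    [0,2] N/S   <
      [0,1] "map" : S
      [1,2] "often" : (N/S)\S
    [2,4] S   <
      [2,3] "near" : PP
      [3,4] "today" : S\PP
  [4,8] S\N   >
    [4,7] (S\N)/(PP\S)   <
      [4,6] N   <
        [4,5] "a" : PP
        [5,6] "which" : N\PP
      [6,7] "dog" : ((S\N)/(PP\S))\N
    [7,8] "plan" : PP\S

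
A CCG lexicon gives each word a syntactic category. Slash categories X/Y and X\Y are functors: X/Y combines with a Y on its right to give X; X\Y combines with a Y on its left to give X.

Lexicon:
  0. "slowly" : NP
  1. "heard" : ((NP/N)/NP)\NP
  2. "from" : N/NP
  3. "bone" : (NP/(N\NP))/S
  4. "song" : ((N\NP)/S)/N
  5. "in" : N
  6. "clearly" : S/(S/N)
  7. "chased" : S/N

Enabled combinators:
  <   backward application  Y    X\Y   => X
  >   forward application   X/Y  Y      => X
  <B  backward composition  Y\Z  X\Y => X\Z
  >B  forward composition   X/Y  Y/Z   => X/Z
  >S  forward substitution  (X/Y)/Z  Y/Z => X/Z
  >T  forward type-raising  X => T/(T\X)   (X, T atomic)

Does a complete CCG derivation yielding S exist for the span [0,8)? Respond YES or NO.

NO

NP ((NP/N)/NP)\NP N/NP (NP/(N\NP))/S ((N\NP)/S)/N N S/(S/N) S/N
CKY chart[0,8] = {(NP/N)/(NP\N), N/(N\NP), NP, NP/(NP\NP), NP/(S\S), PP/(PP\NP), S/(S\NP)}; S ∉ chart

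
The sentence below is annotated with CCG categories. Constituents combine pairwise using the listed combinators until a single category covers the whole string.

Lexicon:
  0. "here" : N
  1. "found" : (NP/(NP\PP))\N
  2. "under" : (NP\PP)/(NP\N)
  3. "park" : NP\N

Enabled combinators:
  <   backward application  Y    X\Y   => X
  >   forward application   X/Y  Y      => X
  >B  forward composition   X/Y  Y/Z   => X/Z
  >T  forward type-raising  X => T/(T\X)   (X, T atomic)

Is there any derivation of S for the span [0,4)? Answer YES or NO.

NO

N (NP/(NP\PP))\N (NP\PP)/(NP\N) NP\N
CKY chart[0,4] = {N/(N\NP), NP, NP/(NP\NP), PP/(PP\NP), S/(S\NP)}; S ∉ chart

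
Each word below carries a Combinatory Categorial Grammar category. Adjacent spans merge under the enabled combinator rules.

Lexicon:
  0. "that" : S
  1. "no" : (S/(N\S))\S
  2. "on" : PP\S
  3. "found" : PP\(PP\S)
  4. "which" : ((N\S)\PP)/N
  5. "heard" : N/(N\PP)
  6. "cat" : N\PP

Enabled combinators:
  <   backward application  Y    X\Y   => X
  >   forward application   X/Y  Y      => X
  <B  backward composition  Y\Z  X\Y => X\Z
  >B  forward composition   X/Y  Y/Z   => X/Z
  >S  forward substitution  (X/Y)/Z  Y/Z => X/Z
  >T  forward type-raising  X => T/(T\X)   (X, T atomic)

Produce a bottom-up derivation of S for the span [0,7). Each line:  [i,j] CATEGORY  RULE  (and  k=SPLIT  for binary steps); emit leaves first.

[0,1] S  lex  "that"
[1,2] (S/(N\S))\S  lex  "no"
[0,2] S/(N\S)  <  k=1
[2,3] PP\S  lex  "on"
[3,4] PP\(PP\S)  lex  "found"
[2,4] PP  <  k=3
[4,5] ((N\S)\PP)/N  lex  "which"
[5,6] N/(N\PP)  lex  "heard"
[6,7] N\PP  lex  "cat"
[5,7] N  >  k=6
[4,7] (N\S)\PP  >  k=5
[2,7] N\S  <  k=4
[0,7] S  >  k=2

[0,7] S   >
  [0,2] S/(N\S)   <
    [0,1] "that" : S
    [1,2] "no" : (S/(N\S))\S
  [2,7] N\S   <
    [2,4] PP   <
      [2,3] "on" : PP\S
      [3,4] "found" : PP\(PP\S)
    [4,7] (N\S)\PP   >
      [4,5] "which" : ((N\S)\PP)/N
      [5,7] N   >
        [5,6] "heard" : N/(N\PP)
        [6,7] "cat" : N\PP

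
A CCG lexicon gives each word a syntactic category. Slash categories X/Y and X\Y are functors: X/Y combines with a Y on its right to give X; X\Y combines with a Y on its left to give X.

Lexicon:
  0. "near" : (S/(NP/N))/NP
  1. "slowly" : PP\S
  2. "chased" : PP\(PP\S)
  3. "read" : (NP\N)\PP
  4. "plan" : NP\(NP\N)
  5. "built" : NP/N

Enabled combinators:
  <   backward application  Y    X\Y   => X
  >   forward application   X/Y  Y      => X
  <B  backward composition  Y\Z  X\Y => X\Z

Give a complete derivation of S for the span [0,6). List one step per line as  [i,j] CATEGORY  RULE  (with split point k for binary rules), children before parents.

[0,1] (S/(NP/N))/NP  lex  "near"
[1,2] PP\S  lex  "slowly"
[2,3] PP\(PP\S)  lex  "chased"
[1,3] PP  <  k=2
[3,4] (NP\N)\PP  lex  "read"
[4,5] NP\(NP\N)  lex  "plan"
[3,5] NP\PP  <B  k=4
[1,5] NP  <  k=3
[0,5] S/(NP/N)  >  k=1
[5,6] NP/N  lex  "built"
[0,6] S  >  k=5

[0,6] S   >
  [0,5] S/(NP/N)   >
    [0,1] "near" : (S/(NP/N))/NP
    [1,5] NP   <
      [1,3] PP   <
        [1,2] "slowly" : PP\S
        [2,3] "chased" : PP\(PP\S)
      [3,5] NP\PP   <B
        [3,4] "read" : (NP\N)\PP
        [4,5] "plan" : NP\(NP\N)
  [5,6] "built" : NP/N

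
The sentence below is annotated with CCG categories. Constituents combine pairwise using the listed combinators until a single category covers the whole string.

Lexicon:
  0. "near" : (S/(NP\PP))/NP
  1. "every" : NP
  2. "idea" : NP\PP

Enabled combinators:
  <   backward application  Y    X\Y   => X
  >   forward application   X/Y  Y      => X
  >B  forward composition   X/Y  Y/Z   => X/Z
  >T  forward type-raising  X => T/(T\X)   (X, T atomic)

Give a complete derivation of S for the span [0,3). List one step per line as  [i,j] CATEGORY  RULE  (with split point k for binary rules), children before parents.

[0,1] (S/(NP\PP))/NP  lex  "near"
[1,2] NP  lex  "every"
[0,2] S/(NP\PP)  >  k=1
[2,3] NP\PP  lex  "idea"
[0,3] S  >  k=2

[0,3] S   >
  [0,2] S/(NP\PP)   >
    [0,1] "near" : (S/(NP\PP))/NP
    [1,2] "every" : NP
  [2,3] "idea" : NP\PP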